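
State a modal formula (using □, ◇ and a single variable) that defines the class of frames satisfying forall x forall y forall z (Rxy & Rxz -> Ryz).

◇ψ → □◇ψ

A defining formula is ◇ψ → □◇ψ (the 5 axiom).
Suppose ◇ψ→□◇ψ is valid. Take Rxy, Rxz and set V(ψ)={y}. Then ◇ψ at x, so □◇ψ at x, so ◇ψ at z, so some w with Rzw has ψ; w=y, i.e. Rzy. By symmetry of the argument, Ryz.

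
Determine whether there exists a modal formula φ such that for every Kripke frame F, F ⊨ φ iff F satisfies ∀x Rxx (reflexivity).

Yes: it is reflexivity, defined by the T schema □q → q.
Suppose □q→q is valid. At any x set V(q)={w : Rxw}. Then □q holds at x, so q holds at x, i.e. Rxx.

Definable; □q → q defines it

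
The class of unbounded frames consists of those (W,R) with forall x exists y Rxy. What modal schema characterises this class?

A defining formula is □s → ◇s (the D axiom).
Suppose □s→◇s is valid. At any x set V(s)=W. Then □s at x, so ◇s at x, so x has a successor.

□s → ◇s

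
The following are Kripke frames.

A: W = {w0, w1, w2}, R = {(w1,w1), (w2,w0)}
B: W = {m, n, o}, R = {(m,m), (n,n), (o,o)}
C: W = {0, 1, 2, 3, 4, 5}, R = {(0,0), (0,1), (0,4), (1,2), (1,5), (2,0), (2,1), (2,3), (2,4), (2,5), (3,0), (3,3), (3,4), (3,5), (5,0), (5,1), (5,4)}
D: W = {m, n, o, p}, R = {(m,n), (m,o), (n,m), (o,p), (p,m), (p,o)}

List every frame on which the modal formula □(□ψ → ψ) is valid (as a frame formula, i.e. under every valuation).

Frame correspondent (Sahlqvist): ∀x ∀y (Rxy → Ryy) — i.e. shift-reflexivity.
A: fails — Rw2w0 but not Rw0w0.
B: condition met.
C: fails — R34 but not R44.
D: fails — Rop but not Rpp.
Valid on: B.

B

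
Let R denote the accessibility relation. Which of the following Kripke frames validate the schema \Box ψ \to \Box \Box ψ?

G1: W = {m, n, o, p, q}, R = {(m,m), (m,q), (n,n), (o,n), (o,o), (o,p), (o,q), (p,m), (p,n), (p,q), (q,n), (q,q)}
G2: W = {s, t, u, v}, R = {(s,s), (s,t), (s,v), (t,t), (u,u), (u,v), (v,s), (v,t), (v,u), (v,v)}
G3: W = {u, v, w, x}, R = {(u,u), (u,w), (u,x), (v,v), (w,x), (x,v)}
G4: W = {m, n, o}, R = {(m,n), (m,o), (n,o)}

G4

Frame correspondent (Sahlqvist): \forall x \forall y \forall z (Rxy \wedge Ryz \to Rxz) — i.e. transitivity.
G1: fails — Rop and Rpm but not Rom.
G2: fails — Ruv and Rvt but not Rut.
G3: fails — Rwx and Rxv but not Rwv.
G4: satisfies the condition.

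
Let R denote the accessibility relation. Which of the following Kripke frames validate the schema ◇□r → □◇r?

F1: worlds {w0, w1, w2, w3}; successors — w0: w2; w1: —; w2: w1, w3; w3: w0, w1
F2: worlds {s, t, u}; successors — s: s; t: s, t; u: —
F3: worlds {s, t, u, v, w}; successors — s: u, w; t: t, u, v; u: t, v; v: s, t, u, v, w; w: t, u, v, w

This is the axiom for convergence; its first-order frame correspondent is ∀x ∀y ∀z (Rxy ∧ Rxz → ∃w (Ryw ∧ Rzw)).
F1: fails — Rw2w1 and Rw2w1 but w1 and w1 have no common successor.
F2: holds.
F3: fails — Rvu and Rvs but u and s have no common successor.

F2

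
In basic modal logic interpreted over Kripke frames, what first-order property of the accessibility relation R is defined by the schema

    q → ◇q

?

Equivalently (dual form): □q → q.
Suppose □q→q is valid. At any x set V(q)={w : Rxw}. Then □q holds at x, so q holds at x, i.e. Rxx.

Reflexivity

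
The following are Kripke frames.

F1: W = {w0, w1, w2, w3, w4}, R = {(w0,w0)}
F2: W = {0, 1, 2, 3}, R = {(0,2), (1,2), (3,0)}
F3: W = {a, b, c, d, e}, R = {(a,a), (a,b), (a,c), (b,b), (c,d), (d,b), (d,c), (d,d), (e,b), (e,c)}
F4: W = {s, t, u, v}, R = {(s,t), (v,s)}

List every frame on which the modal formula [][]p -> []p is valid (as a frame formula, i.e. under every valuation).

This is the axiom for density; its first-order frame correspondent is forall x forall y (Rxy -> exists z (Rxz & Rzy)).
F1: condition met.
F2: fails — R12 but no z with R1z and Rz2.
F3: fails — Rec but no z with Rez and Rzc.
F4: fails — Rvs but no z with Rvz and Rzs.

F1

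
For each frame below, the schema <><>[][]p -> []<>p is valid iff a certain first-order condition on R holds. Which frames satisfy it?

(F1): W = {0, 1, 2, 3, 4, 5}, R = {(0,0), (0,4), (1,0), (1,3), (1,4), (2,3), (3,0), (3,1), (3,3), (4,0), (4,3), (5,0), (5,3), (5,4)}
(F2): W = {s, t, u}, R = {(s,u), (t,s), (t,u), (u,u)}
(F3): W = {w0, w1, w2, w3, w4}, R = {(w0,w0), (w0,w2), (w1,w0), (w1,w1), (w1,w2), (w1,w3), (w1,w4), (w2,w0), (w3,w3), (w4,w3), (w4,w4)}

(F1), (F2)

The schema corresponds to a generalized confluence (Geach) condition: forall x forall y forall z ((x R^2 y & xRz) -> exists w (y R^2 w & zRw)).
(F1): condition met.
(F2): condition met.
(F3): fails — w1R²w0, w1Rw3 but no w with w0R²w and w3Rw.
Valid on: (F1), (F2).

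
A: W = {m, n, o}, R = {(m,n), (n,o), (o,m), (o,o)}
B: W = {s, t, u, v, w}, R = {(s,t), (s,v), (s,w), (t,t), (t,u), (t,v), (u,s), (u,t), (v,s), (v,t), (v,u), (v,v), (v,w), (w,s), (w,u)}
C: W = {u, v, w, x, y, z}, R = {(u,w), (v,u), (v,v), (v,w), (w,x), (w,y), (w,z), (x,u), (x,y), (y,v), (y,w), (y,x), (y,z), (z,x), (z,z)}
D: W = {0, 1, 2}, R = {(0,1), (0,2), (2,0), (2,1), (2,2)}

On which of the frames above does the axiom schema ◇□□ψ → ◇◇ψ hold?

A, B, C

The schema corresponds to a generalized confluence (Geach) condition: ∀x ∀y (xRy → ∃w (yR²w ∧ xR²w)).
A: ✓.
B: ✓.
C: ✓.
D: fails — 0R1 but no w with 1R²w and 0R²w.
Valid on: A, B, C.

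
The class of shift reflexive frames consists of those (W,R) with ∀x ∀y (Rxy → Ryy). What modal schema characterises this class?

□(□s → s)

The condition is shift-reflexivity. The T□ schema □(□s → s) defines it.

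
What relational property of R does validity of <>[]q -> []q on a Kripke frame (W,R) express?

This is frame-equivalent to ◇q → □◇q (substitute ¬q for q and contrapose).
Suppose ◇q→□◇q is valid. Take Rxy, Rxz and set V(q)={y}. Then ◇q at x, so □◇q at x, so ◇q at z, so some w with Rzw has q; w=y, i.e. Rzy. By symmetry of the argument, Ryz.

the Euclidean property: forall x forall y forall z (Rxy & Rxz -> Ryz)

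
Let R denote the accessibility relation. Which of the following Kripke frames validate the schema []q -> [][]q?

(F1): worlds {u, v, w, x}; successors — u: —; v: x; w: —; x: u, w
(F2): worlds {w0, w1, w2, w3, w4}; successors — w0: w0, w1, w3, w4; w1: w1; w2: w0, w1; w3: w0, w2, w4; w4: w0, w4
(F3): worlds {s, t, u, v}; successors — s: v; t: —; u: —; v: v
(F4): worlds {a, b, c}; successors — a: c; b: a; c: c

(F3)

Frame correspondent (Sahlqvist): forall x forall y forall z (Rxy & Ryz -> Rxz) — i.e. transitivity.
(F1): fails — Rvx and Rxu but not Rvu.
(F2): fails — Rw3w2 and Rw2w1 but not Rw3w1.
(F3): ✓.
(F4): fails — Rba and Rac but not Rbc.
Valid on: (F3).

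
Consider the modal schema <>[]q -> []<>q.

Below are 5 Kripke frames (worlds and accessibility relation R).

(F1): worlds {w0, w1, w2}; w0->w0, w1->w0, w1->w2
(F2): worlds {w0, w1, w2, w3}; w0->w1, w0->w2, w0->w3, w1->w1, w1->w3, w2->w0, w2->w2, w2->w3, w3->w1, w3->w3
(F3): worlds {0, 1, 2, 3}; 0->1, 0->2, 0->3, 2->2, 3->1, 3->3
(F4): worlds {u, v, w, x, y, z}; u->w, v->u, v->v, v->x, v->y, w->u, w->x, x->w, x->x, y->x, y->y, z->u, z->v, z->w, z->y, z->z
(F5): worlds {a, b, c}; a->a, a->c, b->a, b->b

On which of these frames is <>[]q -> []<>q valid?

The schema corresponds to convergence: forall x forall y forall z (Rxy & Rxz -> exists w (Ryw & Rzw)).
(F1): fails — Rw1w2 and Rw1w2 but w2 and w2 have no common successor.
(F2): condition met.
(F3): fails — R02 and R01 but 2 and 1 have no common successor.
(F4): fails — Rvv and Rvu but v and u have no common successor.
(F5): fails — Raa and Rac but a and c have no common successor.
Valid on: (F2).

(F2)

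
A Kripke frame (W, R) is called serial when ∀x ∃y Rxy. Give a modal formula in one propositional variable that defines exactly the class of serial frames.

The condition is seriality. The D schema □s → ◇s defines it.

□s → ◇s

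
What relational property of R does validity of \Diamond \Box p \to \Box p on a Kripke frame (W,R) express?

the Euclidean property

This is frame-equivalent to ◇p → □◇p (substitute ¬p for p and contrapose).
Suppose ◇p→□◇p is valid. Take Rxy, Rxz and set V(p)={y}. Then ◇p at x, so □◇p at x, so ◇p at z, so some w with Rzw has p; w=y, i.e. Rzy. By symmetry of the argument, Ryz.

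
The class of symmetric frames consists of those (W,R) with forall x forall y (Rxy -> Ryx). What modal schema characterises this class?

This is symmetry; the standard corresponding axiom is B: p → □◇p.

p → □◇p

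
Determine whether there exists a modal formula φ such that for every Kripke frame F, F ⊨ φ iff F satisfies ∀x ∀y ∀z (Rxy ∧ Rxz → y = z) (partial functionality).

Yes, by ◇q → □q

Yes: it is partial functionality, defined by the CD schema ◇q → □q.
Suppose ◇q→□q is valid. Take Rxy, Rxz and set V(q)={y}. Then ◇q at x, so □q at x, so q at z, i.e. z=y.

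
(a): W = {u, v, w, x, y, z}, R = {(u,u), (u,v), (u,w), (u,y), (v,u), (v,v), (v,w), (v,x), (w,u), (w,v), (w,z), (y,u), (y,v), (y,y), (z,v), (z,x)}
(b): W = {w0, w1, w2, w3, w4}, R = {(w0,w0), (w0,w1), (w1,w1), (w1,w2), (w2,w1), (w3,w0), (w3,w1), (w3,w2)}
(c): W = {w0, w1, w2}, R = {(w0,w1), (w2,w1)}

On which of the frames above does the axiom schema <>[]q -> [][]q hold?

(c)

This is the axiom for a generalized confluence (Geach) condition; its first-order frame correspondent is forall x forall y forall z ((xRy & x R^2 z) -> exists w (yRw & z = w)).
(a): fails — uRu, uR²x but no t with uRt and x=t.
(b): fails — w0Rw0, w0R²w2 but no w with w0Rw and w2=w.
(c): satisfies the condition.
Valid on: (c).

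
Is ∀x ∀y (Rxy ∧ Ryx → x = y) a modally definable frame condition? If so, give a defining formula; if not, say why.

No

Modal frame validity is preserved under surjective bounded morphisms.
The 8-cycle (worlds s,t,u,v,w,x,y,z with s→t→u→v→w→x→y→z→s) is antisymmetric. Sending even-indexed worlds to s and odd-indexed worlds to t is a surjective bounded morphism onto the two-world frame with s↔t, which is not antisymmetric.
Hence antisymmetry is not modally definable.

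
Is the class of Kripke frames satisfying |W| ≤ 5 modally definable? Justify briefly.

If a class were modally definable it would be closed under disjoint unions (Goldblatt–Thomason).
Any modal formula valid on each of 6 disjoint one-world frames is valid on their disjoint union (validity is preserved under disjoint unions). Each one-world frame has |W|=1≤5, but the union has |W|=6.
So the class is not modally definable.

No — not modally definable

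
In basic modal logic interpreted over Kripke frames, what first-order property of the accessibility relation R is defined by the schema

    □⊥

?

□⊥ is valid iff no world has any successor (otherwise □⊥ fails at any world with one).
Conversely, on a frame with emptiness of R the schema holds at every world under every valuation.
Frame condition: ∀x ∀y ¬Rxy.

Emptiness of R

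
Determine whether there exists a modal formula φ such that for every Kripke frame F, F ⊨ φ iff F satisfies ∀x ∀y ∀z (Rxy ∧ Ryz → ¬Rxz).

Not modally definable

Any modally definable frame class is closed under surjective bounded morphisms.
The 3-cycle (worlds w0,w1,w2 with w0→w1→w2→w0) is intransitive. Mapping every world to a single reflexive point • is a surjective bounded morphism; the reflexive point is not intransitive (R••∧R•• but R••).
Hence intransitivity is not modally definable.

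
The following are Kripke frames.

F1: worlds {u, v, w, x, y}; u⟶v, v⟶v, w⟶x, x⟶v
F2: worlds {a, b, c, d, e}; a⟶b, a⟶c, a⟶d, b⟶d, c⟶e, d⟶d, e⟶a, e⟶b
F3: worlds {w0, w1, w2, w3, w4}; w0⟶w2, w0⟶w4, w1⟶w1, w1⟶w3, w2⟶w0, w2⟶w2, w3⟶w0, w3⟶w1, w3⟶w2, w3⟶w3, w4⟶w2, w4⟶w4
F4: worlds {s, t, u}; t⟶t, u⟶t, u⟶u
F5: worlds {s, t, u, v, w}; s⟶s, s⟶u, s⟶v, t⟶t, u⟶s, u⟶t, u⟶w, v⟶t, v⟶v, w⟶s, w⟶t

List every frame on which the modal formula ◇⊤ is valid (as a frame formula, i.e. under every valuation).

Frame correspondent (Sahlqvist): ∀x ∃y Rxy — i.e. seriality.
F1: fails — world y has no successor.
F2: ✓.
F3: ✓.
F4: fails — world s has no successor.
F5: ✓.
Valid on: F2, F3, F5.

F2, F3, F5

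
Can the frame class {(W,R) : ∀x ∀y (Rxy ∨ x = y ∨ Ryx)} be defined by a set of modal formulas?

No

Any modally definable frame class is closed under disjoint unions.
Take 4 disjoint single-world reflexive frames: each is trivially connected, but their disjoint union has 4 worlds with no edge between distinct components, so it is not connected.
Hence connectedness of R is not modally definable.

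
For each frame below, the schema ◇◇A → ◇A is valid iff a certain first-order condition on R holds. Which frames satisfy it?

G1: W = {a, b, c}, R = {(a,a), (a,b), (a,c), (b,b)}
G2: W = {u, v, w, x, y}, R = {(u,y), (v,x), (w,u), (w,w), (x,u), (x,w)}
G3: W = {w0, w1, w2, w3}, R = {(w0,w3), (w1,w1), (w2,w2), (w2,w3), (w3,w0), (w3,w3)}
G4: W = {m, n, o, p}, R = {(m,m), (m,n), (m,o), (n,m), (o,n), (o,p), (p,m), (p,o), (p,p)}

G1

The schema corresponds to transitivity: ∀x ∀y ∀z (Rxy ∧ Ryz → Rxz).
G1: holds.
G2: fails — Rwu and Ruy but not Rwy.
G3: fails — Rw0w3 and Rw3w0 but not Rw0w0.
G4: fails — Ron and Rnm but not Rom.
Valid on: G1.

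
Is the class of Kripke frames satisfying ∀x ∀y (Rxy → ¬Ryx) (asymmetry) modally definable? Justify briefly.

Any modally definable frame class is closed under surjective bounded morphisms.
The 4-cycle (worlds s,t,u,v with s→t→u→v→s) is asymmetric. Mapping every world to a single reflexive point • is a surjective bounded morphism, and the reflexive point is not asymmetric (R•• but asymmetry requires ¬R••).
Hence asymmetry is not modally definable.

Not modally definable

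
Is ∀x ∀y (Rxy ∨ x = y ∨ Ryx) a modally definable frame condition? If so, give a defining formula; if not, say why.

Not definable by any modal formula

Modal frame validity is preserved under disjoint unions.
Take 4 disjoint single-world reflexive frames: each is trivially connected, but their disjoint union has 4 worlds with no edge between distinct components, so it is not connected.
So no modal formula (or set of formulas) defines exactly the connected frames.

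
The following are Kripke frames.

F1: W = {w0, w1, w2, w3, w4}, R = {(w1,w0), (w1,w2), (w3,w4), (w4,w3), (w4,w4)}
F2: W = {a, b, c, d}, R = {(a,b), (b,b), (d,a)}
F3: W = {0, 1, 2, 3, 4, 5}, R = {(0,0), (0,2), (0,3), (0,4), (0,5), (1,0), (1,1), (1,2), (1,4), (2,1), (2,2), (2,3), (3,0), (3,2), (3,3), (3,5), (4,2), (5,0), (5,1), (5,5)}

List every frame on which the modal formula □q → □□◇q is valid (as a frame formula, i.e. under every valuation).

This is the axiom for a generalized confluence (Geach) condition; its first-order frame correspondent is ∀x ∀z (xR²z → ∃w (xRw ∧ zRw)).
F1: holds.
F2: fails — dR²b but no w with dRw and bRw.
F3: fails — 5R²4 but no w with 5Rw and 4Rw.

F1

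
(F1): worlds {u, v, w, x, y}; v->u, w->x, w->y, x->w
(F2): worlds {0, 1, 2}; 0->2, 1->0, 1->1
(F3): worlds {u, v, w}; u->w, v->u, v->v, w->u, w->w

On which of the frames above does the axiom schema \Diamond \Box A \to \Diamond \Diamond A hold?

(F3)

This is the axiom for a generalized confluence (Geach) condition; its first-order frame correspondent is \forall x \forall y (xRy \to \exists w (yRw \wedge x R^2 w)).
(F1): fails — vRu but no t with uRt and vR²t.
(F2): fails — 0R2 but no w with 2Rw and 0R²w.
(F3): holds.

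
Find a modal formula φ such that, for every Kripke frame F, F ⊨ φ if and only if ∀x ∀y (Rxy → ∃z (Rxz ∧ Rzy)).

A defining formula is □□q → □q (the C4 axiom).
Suppose □□q→□q is valid. Take Rxy and set V(q)={w : xR²w}. Then □□q at x, so □q at x, so q at y, i.e. ∃z(Rxz∧Rzy).

□□q → □q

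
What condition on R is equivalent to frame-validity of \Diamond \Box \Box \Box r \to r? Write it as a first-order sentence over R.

\forall x \forall y (xRy \to \exists w (y R^3 w \wedge x = w))

This is a Sahlqvist (Geach-type) schema ◇^1□^3r → □^0◇^0r.
Minimal-valuation argument: fix x; take any y with xR^1y and any z with xR^0z. Set V(r) to the set of worlds R-reachable from y in exactly 3 steps. Then □^3r holds at y, so the antecedent holds at x; validity forces ◇^0r at z, giving a w with zR^0w and yR^3w.
First-order correspondent: \forall x \forall y (xRy \to \exists w (y R^3 w \wedge x = w)).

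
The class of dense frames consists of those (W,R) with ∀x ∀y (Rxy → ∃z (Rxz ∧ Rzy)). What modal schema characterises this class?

This is density; the standard corresponding axiom is C4: □□s → □s.

□□s → □s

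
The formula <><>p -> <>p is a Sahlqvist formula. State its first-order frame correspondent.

transitivity: forall x forall y forall z (Rxy & Ryz -> Rxz)

Replacing p by ¬p and contraposing gives the equivalent schema □p → □□p.
Suppose □p→□□p is valid. Take Rxy, Ryz and set V(p)={w : Rxw}. Then □p at x, so □□p at x, so □p at y, so p at z, i.e. Rxz.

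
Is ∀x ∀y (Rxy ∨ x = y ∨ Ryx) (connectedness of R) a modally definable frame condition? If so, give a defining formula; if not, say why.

No — not modally definable

If a class were modally definable it would be closed under disjoint unions (Goldblatt–Thomason).
Take 3 disjoint single-world reflexive frames: each is trivially connected, but their disjoint union has 3 worlds with no edge between distinct components, so it is not connected.
So no modal formula (or set of formulas) defines exactly the connected frames.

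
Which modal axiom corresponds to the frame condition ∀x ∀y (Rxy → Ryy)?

□(□r → r)

This is shift-reflexivity; the standard corresponding axiom is T□: □(□r → r).
Suppose □(□r→r) is valid. Take Rxy and set V(r)={w : Ryw}. Then at y, □r holds; since □(□r→r) at x, □r→r at y, so r at y, i.e. Ryy.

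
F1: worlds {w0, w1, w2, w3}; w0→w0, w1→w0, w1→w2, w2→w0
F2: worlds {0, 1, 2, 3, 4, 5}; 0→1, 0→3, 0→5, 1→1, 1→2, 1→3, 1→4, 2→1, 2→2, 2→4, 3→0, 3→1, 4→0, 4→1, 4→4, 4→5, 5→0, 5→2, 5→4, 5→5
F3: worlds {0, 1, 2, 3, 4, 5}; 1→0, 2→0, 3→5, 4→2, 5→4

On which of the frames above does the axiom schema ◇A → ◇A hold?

The schema corresponds to a generalized confluence (Geach) condition: ∀x ∀y (xRy → ∃w (y = w ∧ xRw)).
F1: satisfies the condition.
F2: satisfies the condition.
F3: satisfies the condition.

F1, F2, F3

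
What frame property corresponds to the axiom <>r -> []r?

Partial functionality

This is the CD axiom.
It corresponds to partial functionality: forall x forall y forall z (Rxy & Rxz -> y = z).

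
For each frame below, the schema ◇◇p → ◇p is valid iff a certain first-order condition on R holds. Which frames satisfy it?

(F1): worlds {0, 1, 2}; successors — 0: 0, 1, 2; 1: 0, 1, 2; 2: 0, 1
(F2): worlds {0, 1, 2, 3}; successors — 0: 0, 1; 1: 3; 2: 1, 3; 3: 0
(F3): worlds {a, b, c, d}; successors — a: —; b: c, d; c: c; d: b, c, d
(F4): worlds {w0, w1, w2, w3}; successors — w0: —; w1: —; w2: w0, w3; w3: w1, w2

Frame correspondent (Sahlqvist): ∀x ∀y (xR²y → ∃w (y = w ∧ xRw)) — i.e. a generalized confluence (Geach) condition.
(F1): fails — 2R²2 but no w with 2=w and 2Rw.
(F2): fails — 0R²3 but no w with 3=w and 0Rw.
(F3): fails — bR²b but no w with b=w and bRw.
(F4): fails — w2R²w1 but no w with w1=w and w2Rw.

none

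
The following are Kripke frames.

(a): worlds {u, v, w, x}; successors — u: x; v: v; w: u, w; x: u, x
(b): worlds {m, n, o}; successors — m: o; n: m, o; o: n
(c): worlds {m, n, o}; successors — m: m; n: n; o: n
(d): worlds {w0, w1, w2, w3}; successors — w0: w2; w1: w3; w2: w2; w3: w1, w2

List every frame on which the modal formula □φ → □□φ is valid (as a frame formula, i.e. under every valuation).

Frame correspondent (Sahlqvist): ∀x ∀y ∀z (Rxy ∧ Ryz → Rxz) — i.e. transitivity.
(a): fails — Rwu and Rux but not Rwx.
(b): fails — Rno and Ron but not Rnn.
(c): holds.
(d): fails — Rw3w1 and Rw1w3 but not Rw3w3.

(c)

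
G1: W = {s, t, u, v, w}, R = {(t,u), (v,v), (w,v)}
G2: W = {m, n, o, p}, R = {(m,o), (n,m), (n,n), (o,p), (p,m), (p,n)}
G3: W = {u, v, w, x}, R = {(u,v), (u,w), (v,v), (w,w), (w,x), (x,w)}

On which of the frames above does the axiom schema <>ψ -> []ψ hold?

The schema corresponds to partial functionality: forall x forall y forall z (Rxy & Rxz -> y = z).
G1: condition met.
G2: fails — n sees both m and n.
G3: fails — u sees both v and w.
Valid on: G1.

G1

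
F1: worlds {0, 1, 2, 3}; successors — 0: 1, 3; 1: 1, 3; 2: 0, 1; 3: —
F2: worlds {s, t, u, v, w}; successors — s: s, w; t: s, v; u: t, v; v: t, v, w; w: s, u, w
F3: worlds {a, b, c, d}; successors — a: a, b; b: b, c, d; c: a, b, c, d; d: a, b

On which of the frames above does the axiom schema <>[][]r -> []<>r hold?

F3

This is the axiom for a generalized confluence (Geach) condition; its first-order frame correspondent is forall x forall y forall z ((xRy & xRz) -> exists w (y R^2 w & zRw)).
F1: fails — 0R1, 0R3 but no w with 1R²w and 3Rw.
F2: fails — wRs, wRu but no w* with sR²w* and uRw*.
F3: satisfies the condition.
Valid on: F3.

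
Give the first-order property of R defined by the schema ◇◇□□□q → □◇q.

∀x ∀y ∀z ((xR²y ∧ xRz) → ∃w (yR³w ∧ zRw))

This is a Sahlqvist (Geach-type) schema ◇^2□^3q → □^1◇^1q.
Minimal-valuation argument: fix x; take any y with xR^2y and any z with xR^1z. Set V(q) to the set of worlds R-reachable from y in exactly 3 steps. Then □^3q holds at y, so the antecedent holds at x; validity forces ◇^1q at z, giving a w with zR^1w and yR^3w.
First-order correspondent: ∀x ∀y ∀z ((xR²y ∧ xRz) → ∃w (yR³w ∧ zRw)).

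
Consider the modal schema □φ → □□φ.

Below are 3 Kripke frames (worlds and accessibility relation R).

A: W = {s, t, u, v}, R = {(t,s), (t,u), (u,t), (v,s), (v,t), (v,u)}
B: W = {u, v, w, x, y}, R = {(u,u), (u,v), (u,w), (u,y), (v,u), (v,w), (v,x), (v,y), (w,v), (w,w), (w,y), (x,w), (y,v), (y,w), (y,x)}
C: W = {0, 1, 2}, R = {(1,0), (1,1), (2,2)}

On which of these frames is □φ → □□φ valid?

Frame correspondent (Sahlqvist): ∀x ∀y ∀z (Rxy ∧ Ryz → Rxz) — i.e. transitivity.
A: fails — Rut and Rts but not Rus.
B: fails — Ruv and Rvx but not Rux.
C: condition met.
Valid on: C.

C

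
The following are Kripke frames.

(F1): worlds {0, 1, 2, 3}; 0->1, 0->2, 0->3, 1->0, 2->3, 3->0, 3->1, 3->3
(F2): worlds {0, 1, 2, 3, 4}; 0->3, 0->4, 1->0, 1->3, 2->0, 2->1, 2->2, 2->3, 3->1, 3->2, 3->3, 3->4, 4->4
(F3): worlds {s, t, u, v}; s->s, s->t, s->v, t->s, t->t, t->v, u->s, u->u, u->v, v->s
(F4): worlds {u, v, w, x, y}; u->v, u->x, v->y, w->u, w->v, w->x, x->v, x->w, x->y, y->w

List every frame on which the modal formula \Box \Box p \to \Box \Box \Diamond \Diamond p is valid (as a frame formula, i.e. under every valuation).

(F1), (F2), (F3)

Frame correspondent (Sahlqvist): \forall x \forall z (x R^2 z \to \exists w (x R^2 w \wedge z R^2 w)) — i.e. a generalized confluence (Geach) condition.
(F1): condition met.
(F2): condition met.
(F3): condition met.
(F4): fails — yR²v but no t with yR²t and vR²t.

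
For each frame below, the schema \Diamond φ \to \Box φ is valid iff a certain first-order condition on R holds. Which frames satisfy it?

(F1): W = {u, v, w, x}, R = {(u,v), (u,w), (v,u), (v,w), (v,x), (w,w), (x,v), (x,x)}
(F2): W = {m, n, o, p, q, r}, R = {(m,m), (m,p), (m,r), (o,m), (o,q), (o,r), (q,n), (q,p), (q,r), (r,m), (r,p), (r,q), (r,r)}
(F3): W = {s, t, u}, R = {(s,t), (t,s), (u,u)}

(F3)

This is the axiom for partial functionality; its first-order frame correspondent is \forall x \forall y \forall z (Rxy \wedge Rxz \to y = z).
(F1): fails — u sees both v and w.
(F2): fails — m sees both m and p.
(F3): ✓.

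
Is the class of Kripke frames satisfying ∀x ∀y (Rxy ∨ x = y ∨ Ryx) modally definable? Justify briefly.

Any modally definable frame class is closed under disjoint unions.
Take 2 disjoint single-world reflexive frames: each is trivially connected, but their disjoint union has 2 worlds with no edge between distinct components, so it is not connected.
Hence connectedness of R is not modally definable.

Not modally definable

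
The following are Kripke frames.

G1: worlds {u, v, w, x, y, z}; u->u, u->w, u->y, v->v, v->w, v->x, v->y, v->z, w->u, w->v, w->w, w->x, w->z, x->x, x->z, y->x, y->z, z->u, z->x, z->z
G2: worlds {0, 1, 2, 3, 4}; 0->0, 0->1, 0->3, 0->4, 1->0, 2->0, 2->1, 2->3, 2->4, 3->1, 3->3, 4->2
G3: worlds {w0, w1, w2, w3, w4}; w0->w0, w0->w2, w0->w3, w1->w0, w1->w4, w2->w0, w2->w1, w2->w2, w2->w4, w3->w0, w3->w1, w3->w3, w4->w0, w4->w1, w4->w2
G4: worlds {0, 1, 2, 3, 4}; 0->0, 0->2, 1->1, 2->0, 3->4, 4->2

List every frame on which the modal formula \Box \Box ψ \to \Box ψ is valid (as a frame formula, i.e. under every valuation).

This is the axiom for density; its first-order frame correspondent is \forall x \forall y (Rxy \to \exists z (Rxz \wedge Rzy)).
G1: holds.
G2: fails — R42 but no z with R4z and Rz2.
G3: fails — Rw1w4 but no z with Rw1z and Rzw4.
G4: fails — R34 but no z with R3z and Rz4.

G1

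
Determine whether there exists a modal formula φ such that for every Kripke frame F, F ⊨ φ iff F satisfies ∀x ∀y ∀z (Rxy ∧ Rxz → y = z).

Yes: it is partial functionality, defined by the CD schema ◇p → □p.
Suppose ◇p→□p is valid. Take Rxy, Rxz and set V(p)={y}. Then ◇p at x, so □p at x, so p at z, i.e. z=y.

Yes, by ◇p → □p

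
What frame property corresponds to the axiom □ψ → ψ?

reflexivity: ∀x Rxx

Suppose □ψ→ψ is valid. At any x set V(ψ)={w : Rxw}. Then □ψ holds at x, so ψ holds at x, i.e. Rxx.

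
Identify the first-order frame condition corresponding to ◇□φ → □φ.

This is a form of the 5 axiom.
It corresponds to the Euclidean property: ∀x ∀y ∀z (Rxy ∧ Rxz → Ryz).

The Euclidean property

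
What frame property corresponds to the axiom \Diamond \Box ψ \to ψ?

Equivalently (dual form): ψ → □◇ψ.
Suppose ψ→□◇ψ is valid. Take Rxy and set V(ψ)={x}. Then ψ at x, so □◇ψ at x, so ◇ψ at y, so some z with Ryz has ψ; z=x, i.e. Ryx.

Symmetry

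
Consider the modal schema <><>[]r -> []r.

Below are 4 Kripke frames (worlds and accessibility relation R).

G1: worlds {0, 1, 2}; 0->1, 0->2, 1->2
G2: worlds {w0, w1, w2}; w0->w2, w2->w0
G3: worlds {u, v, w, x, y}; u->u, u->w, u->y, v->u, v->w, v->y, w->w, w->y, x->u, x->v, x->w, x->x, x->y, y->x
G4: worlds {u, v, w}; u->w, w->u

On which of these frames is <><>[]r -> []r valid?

G2, G4

The schema corresponds to a generalized confluence (Geach) condition: forall x forall y forall z ((x R^2 y & xRz) -> exists w (yRw & z = w)).
G1: fails — 0R²2, 0R1 but no w with 2Rw and 1=w.
G2: ✓.
G3: fails — uR²w, uRu but no t with wRt and u=t.
G4: ✓.
Valid on: G2, G4.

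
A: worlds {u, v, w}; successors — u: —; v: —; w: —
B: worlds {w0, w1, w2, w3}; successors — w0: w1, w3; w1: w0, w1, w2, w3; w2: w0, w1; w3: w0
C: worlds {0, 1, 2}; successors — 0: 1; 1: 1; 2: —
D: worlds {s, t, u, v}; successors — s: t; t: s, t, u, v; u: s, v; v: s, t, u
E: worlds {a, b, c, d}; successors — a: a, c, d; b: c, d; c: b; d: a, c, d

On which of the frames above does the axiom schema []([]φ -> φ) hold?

A, C

The schema corresponds to shift-reflexivity: forall x forall y (Rxy -> Ryy).
A: satisfies the condition.
B: fails — Rw1w2 but not Rw2w2.
C: satisfies the condition.
D: fails — Ruv but not Rvv.
E: fails — Rbc but not Rcc.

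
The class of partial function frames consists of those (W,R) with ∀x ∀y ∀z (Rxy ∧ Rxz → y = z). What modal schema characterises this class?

◇q → □q

A defining formula is ◇q → □q (the CD axiom).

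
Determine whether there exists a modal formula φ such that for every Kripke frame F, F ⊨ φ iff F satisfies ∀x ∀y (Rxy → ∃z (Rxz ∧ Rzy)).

Yes, by □□r → □r

This is a Sahlqvist condition; the C4 axiom □□r → □r defines it.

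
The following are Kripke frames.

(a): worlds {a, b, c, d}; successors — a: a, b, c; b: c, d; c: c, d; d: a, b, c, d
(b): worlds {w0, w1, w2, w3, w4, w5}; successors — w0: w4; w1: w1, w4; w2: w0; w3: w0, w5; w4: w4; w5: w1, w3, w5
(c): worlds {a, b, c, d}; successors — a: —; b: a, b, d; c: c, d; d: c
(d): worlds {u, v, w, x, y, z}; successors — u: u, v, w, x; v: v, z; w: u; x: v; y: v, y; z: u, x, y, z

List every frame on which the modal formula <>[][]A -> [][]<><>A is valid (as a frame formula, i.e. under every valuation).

(a), (b), (d)

This is the axiom for a generalized confluence (Geach) condition; its first-order frame correspondent is forall x forall y forall z ((xRy & x R^2 z) -> exists w (y R^2 w & z R^2 w)).
(a): satisfies the condition.
(b): satisfies the condition.
(c): fails — bRa, bR²a but no w with aR²w and aR²w.
(d): satisfies the condition.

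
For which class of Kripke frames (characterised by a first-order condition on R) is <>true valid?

seriality

◇⊤ holds at w iff w has a successor, so frame-validity of ◇⊤ is exactly seriality. Equivalently via □ψ → ◇ψ:
Suppose □ψ→◇ψ is valid. At any x set V(ψ)=W. Then □ψ at x, so ◇ψ at x, so x has a successor.
The converse is a direct semantic check.
So the correspondent is seriality.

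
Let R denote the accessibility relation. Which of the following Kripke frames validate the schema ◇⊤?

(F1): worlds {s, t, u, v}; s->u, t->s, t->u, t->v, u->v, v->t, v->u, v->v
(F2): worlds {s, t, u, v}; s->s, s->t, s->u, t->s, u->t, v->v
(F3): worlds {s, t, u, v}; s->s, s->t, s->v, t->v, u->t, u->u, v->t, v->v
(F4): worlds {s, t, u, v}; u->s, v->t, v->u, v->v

(F1), (F2), (F3)

The schema corresponds to seriality: ∀x ∃y Rxy.
(F1): holds.
(F2): holds.
(F3): holds.
(F4): fails — world s has no successor.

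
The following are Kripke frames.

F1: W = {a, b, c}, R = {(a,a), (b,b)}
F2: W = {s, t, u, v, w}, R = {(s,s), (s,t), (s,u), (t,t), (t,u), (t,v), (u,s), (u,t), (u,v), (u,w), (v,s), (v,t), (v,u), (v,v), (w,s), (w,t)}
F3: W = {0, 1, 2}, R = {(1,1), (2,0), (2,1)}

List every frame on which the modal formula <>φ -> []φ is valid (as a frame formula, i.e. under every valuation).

This is the axiom for partial functionality; its first-order frame correspondent is forall x forall y forall z (Rxy & Rxz -> y = z).
F1: satisfies the condition.
F2: fails — s sees both s and t.
F3: fails — 2 sees both 0 and 1.
Valid on: F1.

F1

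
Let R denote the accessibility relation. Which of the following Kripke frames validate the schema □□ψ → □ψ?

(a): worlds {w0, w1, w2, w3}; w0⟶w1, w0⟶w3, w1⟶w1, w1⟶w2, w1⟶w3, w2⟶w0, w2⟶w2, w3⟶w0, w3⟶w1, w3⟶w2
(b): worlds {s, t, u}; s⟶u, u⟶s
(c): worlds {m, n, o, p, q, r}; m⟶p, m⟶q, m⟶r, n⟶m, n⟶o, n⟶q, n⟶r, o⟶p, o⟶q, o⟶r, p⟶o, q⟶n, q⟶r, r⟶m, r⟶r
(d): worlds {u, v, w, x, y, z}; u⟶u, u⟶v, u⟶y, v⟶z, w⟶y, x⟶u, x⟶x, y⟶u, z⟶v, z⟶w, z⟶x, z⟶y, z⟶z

(a)

This is the axiom for density; its first-order frame correspondent is ∀x ∀y (Rxy → ∃z (Rxz ∧ Rzy)).
(a): satisfies the condition.
(b): fails — Rsu but no z with Rsz and Rzu.
(c): fails — Rop but no z with Roz and Rzp.
(d): fails — Rwy but no t with Rwt and Rty.
Valid on: (a).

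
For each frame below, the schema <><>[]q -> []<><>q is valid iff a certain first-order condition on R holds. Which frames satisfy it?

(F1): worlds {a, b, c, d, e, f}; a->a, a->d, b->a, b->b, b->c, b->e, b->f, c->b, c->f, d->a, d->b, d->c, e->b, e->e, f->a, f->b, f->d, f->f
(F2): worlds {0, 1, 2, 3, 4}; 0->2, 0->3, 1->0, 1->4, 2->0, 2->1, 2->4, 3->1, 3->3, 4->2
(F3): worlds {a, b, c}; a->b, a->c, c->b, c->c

(F1)

The schema corresponds to a generalized confluence (Geach) condition: forall x forall y forall z ((x R^2 y & xRz) -> exists w (yRw & z R^2 w)).
(F1): condition met.
(F2): fails — 0R²4, 0R3 but no w with 4Rw and 3R²w.
(F3): fails — aR²b, aRb but no w with bRw and bR²w.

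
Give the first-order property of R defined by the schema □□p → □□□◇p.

This is a Sahlqvist (Geach-type) schema ◇^0□^2p → □^3◇^1p.
First-order correspondent: ∀x ∀z (xR³z → ∃w (xR²w ∧ zRw)).

∀x ∀z (xR³z → ∃w (xR²w ∧ zRw))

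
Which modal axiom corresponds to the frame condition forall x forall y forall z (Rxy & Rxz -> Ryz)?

◇q → □◇q

The condition is the Euclidean property. The 5 schema ◇q → □◇q defines it.
Suppose ◇q→□◇q is valid. Take Rxy, Rxz and set V(q)={y}. Then ◇q at x, so □◇q at x, so ◇q at z, so some w with Rzw has q; w=y, i.e. Rzy. By symmetry of the argument, Ryz.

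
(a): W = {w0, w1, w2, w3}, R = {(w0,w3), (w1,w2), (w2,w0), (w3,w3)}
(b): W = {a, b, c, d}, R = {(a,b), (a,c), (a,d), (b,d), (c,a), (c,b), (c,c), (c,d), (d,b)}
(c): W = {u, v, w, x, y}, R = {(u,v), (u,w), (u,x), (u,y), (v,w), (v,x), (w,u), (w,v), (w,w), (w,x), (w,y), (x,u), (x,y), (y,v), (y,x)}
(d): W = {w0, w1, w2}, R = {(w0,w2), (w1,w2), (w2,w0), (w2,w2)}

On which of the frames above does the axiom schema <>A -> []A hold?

(a)

The schema corresponds to partial functionality: forall x forall y forall z (Rxy & Rxz -> y = z).
(a): satisfies the condition.
(b): fails — a sees both b and c.
(c): fails — u sees both v and w.
(d): fails — w2 sees both w0 and w2.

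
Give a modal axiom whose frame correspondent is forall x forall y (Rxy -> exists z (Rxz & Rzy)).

□□s → □s

A defining formula is □□s → □s (the C4 axiom).
Suppose □□s→□s is valid. Take Rxy and set V(s)={w : xR²w}. Then □□s at x, so □s at x, so s at y, i.e. ∃z(Rxz∧Rzy).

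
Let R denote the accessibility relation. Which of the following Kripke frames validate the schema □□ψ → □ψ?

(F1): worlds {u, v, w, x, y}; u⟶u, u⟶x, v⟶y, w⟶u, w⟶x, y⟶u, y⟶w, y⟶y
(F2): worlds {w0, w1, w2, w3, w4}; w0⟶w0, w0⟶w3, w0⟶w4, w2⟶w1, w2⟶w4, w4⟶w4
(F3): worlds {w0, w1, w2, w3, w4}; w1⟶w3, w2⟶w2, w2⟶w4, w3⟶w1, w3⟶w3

(F1), (F3)

Frame correspondent (Sahlqvist): ∀x ∀y (Rxy → ∃z (Rxz ∧ Rzy)) — i.e. density.
(F1): ✓.
(F2): fails — Rw2w1 but no z with Rw2z and Rzw1.
(F3): ✓.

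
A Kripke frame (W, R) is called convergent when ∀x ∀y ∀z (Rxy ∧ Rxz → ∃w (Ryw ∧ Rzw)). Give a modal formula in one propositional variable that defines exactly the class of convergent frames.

The condition is convergence. The .2 schema ◇□p → □◇p defines it.
Suppose ◇□p→□◇p is valid. Take Rxy, Rxz and set V(p)={w : Ryw}. Then □p at y so ◇□p at x, so □◇p at x, so ◇p at z, giving w with Rzw and Ryw.

◇□p → □◇p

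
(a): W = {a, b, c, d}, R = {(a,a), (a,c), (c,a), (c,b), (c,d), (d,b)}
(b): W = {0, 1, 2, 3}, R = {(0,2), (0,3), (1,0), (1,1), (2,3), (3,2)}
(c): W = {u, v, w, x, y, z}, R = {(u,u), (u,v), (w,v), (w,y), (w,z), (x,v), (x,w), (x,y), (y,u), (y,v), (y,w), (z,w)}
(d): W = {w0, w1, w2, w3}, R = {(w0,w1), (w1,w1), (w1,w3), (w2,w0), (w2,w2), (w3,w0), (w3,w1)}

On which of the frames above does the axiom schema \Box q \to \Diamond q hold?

The schema corresponds to seriality: \forall x \exists y Rxy.
(a): fails — world b has no successor.
(b): holds.
(c): fails — world v has no successor.
(d): holds.

(b), (d)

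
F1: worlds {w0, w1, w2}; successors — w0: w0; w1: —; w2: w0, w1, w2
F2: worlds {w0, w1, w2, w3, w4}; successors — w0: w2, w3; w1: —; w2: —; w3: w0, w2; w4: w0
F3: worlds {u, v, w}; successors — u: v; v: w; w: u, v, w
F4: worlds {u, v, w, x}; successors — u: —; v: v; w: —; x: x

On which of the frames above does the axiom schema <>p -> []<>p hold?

Frame correspondent (Sahlqvist): forall x forall y forall z (Rxy & Rxz -> Ryz) — i.e. the Euclidean property.
F1: fails — Rw2w0 and Rw2w2 but not Rw0w2.
F2: fails — Rw0w2 and Rw0w2 but not Rw2w2.
F3: fails — Ruv and Ruv but not Rvv.
F4: condition met.

F4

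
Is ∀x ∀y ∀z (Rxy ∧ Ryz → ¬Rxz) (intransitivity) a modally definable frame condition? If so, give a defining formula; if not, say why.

No — not modally definable

Any modally definable frame class is closed under surjective bounded morphisms.
The 3-cycle (worlds a,b,c with a→b→c→a) is intransitive. Mapping every world to a single reflexive point • is a surjective bounded morphism; the reflexive point is not intransitive (R••∧R•• but R••).
Hence intransitivity is not modally definable.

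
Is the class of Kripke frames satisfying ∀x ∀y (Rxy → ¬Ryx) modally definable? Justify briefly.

If a class were modally definable it would be closed under surjective bounded morphisms (Goldblatt–Thomason).
The 3-cycle (worlds a,b,c with a→b→c→a) is asymmetric. Mapping every world to a single reflexive point • is a surjective bounded morphism, and the reflexive point is not asymmetric (R•• but asymmetry requires ¬R••).
So the class is not modally definable.

Not modally definable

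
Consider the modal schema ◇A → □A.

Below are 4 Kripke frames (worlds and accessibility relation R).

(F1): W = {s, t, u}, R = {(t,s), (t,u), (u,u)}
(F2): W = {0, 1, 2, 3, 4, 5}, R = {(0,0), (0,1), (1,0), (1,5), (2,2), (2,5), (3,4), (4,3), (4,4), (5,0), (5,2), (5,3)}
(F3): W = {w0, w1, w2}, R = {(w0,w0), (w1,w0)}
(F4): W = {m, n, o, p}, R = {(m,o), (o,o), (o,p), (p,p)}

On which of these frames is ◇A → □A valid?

(F3)

This is the axiom for partial functionality; its first-order frame correspondent is ∀x ∀y ∀z (Rxy ∧ Rxz → y = z).
(F1): fails — t sees both s and u.
(F2): fails — 0 sees both 0 and 1.
(F3): ✓.
(F4): fails — o sees both o and p.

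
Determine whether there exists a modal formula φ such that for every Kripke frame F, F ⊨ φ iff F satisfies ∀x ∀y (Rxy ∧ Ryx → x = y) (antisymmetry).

Modal frame validity is preserved under surjective bounded morphisms.
The 6-cycle (worlds a,b,c,d,e,f with a→b→c→d→e→f→a) is antisymmetric. Sending even-indexed worlds to a and odd-indexed worlds to b is a surjective bounded morphism onto the two-world frame with a↔b, which is not antisymmetric.
Hence antisymmetry is not modally definable.

No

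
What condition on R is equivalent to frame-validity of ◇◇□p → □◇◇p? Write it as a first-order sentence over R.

∀x ∀y ∀z ((xR²y ∧ xRz) → ∃w (yRw ∧ zR²w))

This is a Sahlqvist (Geach-type) schema ◇^2□^1p → □^1◇^2p.
Minimal-valuation argument: fix x; take any y with xR^2y and any z with xR^1z. Set V(p) to the set of worlds R-reachable from y in exactly 1 step. Then □^1p holds at y, so the antecedent holds at x; validity forces ◇^2p at z, giving a w with zR^2w and yR^1w.
First-order correspondent: ∀x ∀y ∀z ((xR²y ∧ xRz) → ∃w (yRw ∧ zR²w)).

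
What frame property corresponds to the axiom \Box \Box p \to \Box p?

density: \forall x \forall y (Rxy \to \exists z (Rxz \wedge Rzy))

This is the C4 axiom.
It corresponds to density: \forall x \forall y (Rxy \to \exists z (Rxz \wedge Rzy)).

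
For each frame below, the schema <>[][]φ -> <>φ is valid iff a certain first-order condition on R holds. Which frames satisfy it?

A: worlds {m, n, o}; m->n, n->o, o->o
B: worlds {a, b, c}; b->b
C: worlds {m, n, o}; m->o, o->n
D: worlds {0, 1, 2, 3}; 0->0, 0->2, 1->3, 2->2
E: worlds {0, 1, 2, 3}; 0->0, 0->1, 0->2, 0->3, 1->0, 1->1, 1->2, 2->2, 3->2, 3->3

The schema corresponds to a generalized confluence (Geach) condition: forall x forall y (xRy -> exists w (y R^2 w & xRw)).
A: fails — mRn but no w with nR²w and mRw.
B: holds.
C: fails — mRo but no w with oR²w and mRw.
D: fails — 1R3 but no w with 3R²w and 1Rw.
E: holds.

B, E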